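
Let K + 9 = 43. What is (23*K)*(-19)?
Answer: -14858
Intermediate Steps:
K = 34 (K = -9 + 43 = 34)
(23*K)*(-19) = (23*34)*(-19) = 782*(-19) = -14858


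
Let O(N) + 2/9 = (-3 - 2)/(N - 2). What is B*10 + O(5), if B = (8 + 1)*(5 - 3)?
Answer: 1603/9 ≈ 178.11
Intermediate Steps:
O(N) = -2/9 - 5/(-2 + N) (O(N) = -2/9 + (-3 - 2)/(N - 2) = -2/9 - 5/(-2 + N))
B = 18 (B = 9*2 = 18)
B*10 + O(5) = 18*10 + (-41 - 2*5)/(9*(-2 + 5)) = 180 + (⅑)*(-41 - 10)/3 = 180 + (⅑)*(⅓)*(-51) = 180 - 17/9 = 1603/9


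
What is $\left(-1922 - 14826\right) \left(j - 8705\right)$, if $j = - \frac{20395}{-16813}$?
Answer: $\frac{2450848223960}{16813} \approx 1.4577 \cdot 10^{8}$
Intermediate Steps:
$j = \frac{20395}{16813}$ ($j = \left(-20395\right) \left(- \frac{1}{16813}\right) = \frac{20395}{16813} \approx 1.213$)
$\left(-1922 - 14826\right) \left(j - 8705\right) = \left(-1922 - 14826\right) \left(\frac{20395}{16813} - 8705\right) = \left(-16748\right) \left(- \frac{146336770}{16813}\right) = \frac{2450848223960}{16813}$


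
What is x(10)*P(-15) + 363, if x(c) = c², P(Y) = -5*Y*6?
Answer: 45363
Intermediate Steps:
P(Y) = -30*Y
x(10)*P(-15) + 363 = 10²*(-30*(-15)) + 363 = 100*450 + 363 = 45000 + 363 = 45363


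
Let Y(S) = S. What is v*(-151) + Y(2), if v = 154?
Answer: -23252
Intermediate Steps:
v*(-151) + Y(2) = 154*(-151) + 2 = -23254 + 2 = -23252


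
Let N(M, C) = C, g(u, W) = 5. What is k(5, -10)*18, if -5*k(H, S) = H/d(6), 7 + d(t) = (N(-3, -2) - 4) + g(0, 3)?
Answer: 9/4 ≈ 2.2500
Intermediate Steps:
d(t) = -8 (d(t) = -7 + ((-2 - 4) + 5) = -7 + (-6 + 5) = -7 - 1 = -8)
k(H, S) = H/40 (k(H, S) = -H/(5*(-8)) = -H*(-1)/(5*8) = -(-1)*H/40 = H/40)
k(5, -10)*18 = ((1/40)*5)*18 = (⅛)*18 = 9/4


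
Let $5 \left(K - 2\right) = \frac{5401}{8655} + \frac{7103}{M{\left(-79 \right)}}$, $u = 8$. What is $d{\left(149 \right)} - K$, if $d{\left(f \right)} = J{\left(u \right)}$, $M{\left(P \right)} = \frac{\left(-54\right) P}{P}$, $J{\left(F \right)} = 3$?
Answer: $\frac{21173887}{778950} \approx 27.183$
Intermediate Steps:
$M{\left(P \right)} = -54$
$d{\left(f \right)} = 3$
$K = - \frac{18837037}{778950}$ ($K = 2 + \frac{\frac{5401}{8655} + \frac{7103}{-54}}{5} = 2 + \frac{5401 \cdot \frac{1}{8655} + 7103 \left(- \frac{1}{54}\right)}{5} = 2 + \frac{\frac{5401}{8655} - \frac{7103}{54}}{5} = 2 + \frac{1}{5} \left(- \frac{20394937}{155790}\right) = 2 - \frac{20394937}{778950} = - \frac{18837037}{778950} \approx -24.183$)
$d{\left(149 \right)} - K = 3 - - \frac{18837037}{778950} = 3 + \frac{18837037}{778950} = \frac{21173887}{778950}$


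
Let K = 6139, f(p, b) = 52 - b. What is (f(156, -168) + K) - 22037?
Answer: -15678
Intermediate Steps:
(f(156, -168) + K) - 22037 = ((52 - 1*(-168)) + 6139) - 22037 = ((52 + 168) + 6139) - 22037 = (220 + 6139) - 22037 = 6359 - 22037 = -15678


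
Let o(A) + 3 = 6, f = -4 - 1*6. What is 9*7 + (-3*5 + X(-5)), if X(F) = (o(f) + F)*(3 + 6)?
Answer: 30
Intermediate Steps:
f = -10 (f = -4 - 6 = -10)
o(A) = 3 (o(A) = -3 + 6 = 3)
X(F) = 27 + 9*F (X(F) = (3 + F)*(3 + 6) = (3 + F)*9 = 27 + 9*F)
9*7 + (-3*5 + X(-5)) = 9*7 + (-3*5 + (27 + 9*(-5))) = 63 + (-15 + (27 - 45)) = 63 + (-15 - 18) = 63 - 33 = 30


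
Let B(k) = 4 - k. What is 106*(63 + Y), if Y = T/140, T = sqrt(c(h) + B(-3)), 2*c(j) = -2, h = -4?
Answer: 6678 + 53*sqrt(6)/70 ≈ 6679.9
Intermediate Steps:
c(j) = -1 (c(j) = (1/2)*(-2) = -1)
T = sqrt(6) (T = sqrt(-1 + (4 - 1*(-3))) = sqrt(-1 + (4 + 3)) = sqrt(-1 + 7) = sqrt(6) ≈ 2.4495)
Y = sqrt(6)/140 ≈ 0.017496
106*(63 + Y) = 106*(63 + sqrt(6)/140) = 6678 + 53*sqrt(6)/70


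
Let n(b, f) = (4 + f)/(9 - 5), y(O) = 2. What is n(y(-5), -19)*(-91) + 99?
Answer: 1761/4 ≈ 440.25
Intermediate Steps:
n(b, f) = 1 + f/4 (n(b, f) = (4 + f)/4 = (4 + f)*(¼) = 1 + f/4)
n(y(-5), -19)*(-91) + 99 = (1 + (¼)*(-19))*(-91) + 99 = (1 - 19/4)*(-91) + 99 = -15/4*(-91) + 99 = 1365/4 + 99 = 1761/4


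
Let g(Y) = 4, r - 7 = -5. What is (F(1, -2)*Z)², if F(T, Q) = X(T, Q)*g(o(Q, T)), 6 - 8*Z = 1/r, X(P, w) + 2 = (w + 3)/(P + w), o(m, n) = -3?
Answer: 1089/16 ≈ 68.063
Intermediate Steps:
r = 2 (r = 7 - 5 = 2)
X(P, w) = -2 + (3 + w)/(P + w) (X(P, w) = -2 + (w + 3)/(P + w) = -2 + (3 + w)/(P + w))
Z = 11/16 (Z = ¾ - ⅛/2 = ¾ - ⅛*½ = ¾ - 1/16 = 11/16 ≈ 0.68750)
F(T, Q) = 4*(3 - Q - 2*T)/(Q + T) (F(T, Q) = ((3 - Q - 2*T)/(T + Q))*4 = ((3 - Q - 2*T)/(Q + T))*4 = 4*(3 - Q - 2*T)/(Q + T))
(F(1, -2)*Z)² = ((4*(3 - 1*(-2) - 2*1)/(-2 + 1))*(11/16))² = ((4*(3 + 2 - 2)/(-1))*(11/16))² = ((4*(-1)*3)*(11/16))² = (-12*11/16)² = (-33/4)² = 1089/16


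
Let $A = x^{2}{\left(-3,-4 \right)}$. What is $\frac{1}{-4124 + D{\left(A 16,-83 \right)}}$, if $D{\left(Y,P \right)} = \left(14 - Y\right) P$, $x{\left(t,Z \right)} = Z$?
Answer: $\frac{1}{15962} \approx 6.2649 \cdot 10^{-5}$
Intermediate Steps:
$A = 16$ ($A = \left(-4\right)^{2} = 16$)
$D{\left(Y,P \right)} = P \left(14 - Y\right)$
$\frac{1}{-4124 + D{\left(A 16,-83 \right)}} = \frac{1}{-4124 - 83 \left(14 - 16 \cdot 16\right)} = \frac{1}{-4124 - 83 \left(14 - 256\right)} = \frac{1}{-4124 - -20086} = \frac{1}{-4124 + 20086} = \frac{1}{15962}$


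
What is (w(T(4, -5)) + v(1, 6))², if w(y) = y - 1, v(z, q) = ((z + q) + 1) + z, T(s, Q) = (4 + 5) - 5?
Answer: 144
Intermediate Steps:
T(s, Q) = 4 (T(s, Q) = 9 - 5 = 4)
v(z, q) = 1 + q + 2*z (v(z, q) = ((q + z) + 1) + z = (1 + q + z) + z = 1 + q + 2*z)
w(y) = -1 + y
(w(T(4, -5)) + v(1, 6))² = ((-1 + 4) + (1 + 6 + 2*1))² = (3 + (1 + 6 + 2))² = (3 + 9)² = 12² = 144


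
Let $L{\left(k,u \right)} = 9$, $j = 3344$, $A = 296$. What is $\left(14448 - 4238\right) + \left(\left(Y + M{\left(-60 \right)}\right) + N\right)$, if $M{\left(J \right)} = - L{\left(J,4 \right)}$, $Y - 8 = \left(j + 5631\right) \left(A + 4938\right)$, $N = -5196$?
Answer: $46980163$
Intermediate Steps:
$Y = 46975158$ ($Y = 8 + \left(3344 + 5631\right) \left(296 + 4938\right) = 8 + 8975 \cdot 5234 = 8 + 46975150 = 46975158$)
$M{\left(J \right)} = -9$ ($M{\left(J \right)} = \left(-1\right) 9 = -9$)
$\left(14448 - 4238\right) + \left(\left(Y + M{\left(-60 \right)}\right) + N\right) = \left(14448 - 4238\right) + \left(\left(46975158 - 9\right) - 5196\right) = 10210 + \left(46975149 - 5196\right) = 10210 + 46969953 = 46980163$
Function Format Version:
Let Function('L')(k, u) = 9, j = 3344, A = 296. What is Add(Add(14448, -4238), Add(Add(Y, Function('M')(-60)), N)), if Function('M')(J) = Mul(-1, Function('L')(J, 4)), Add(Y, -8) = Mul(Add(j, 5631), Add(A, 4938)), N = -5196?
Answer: 46980163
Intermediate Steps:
Y = 46975158 (Y = Add(8, Mul(Add(3344, 5631), Add(296, 4938))) = Add(8, Mul(8975, 5234)) = Add(8, 46975150) = 46975158)
Function('M')(J) = -9 (Function('M')(J) = Mul(-1, 9) = -9)
Add(Add(14448, -4238), Add(Add(Y, Function('M')(-60)), N)) = Add(Add(14448, -4238), Add(Add(46975158, -9), -5196)) = Add(10210, Add(46975149, -5196)) = Add(10210, 46969953) = 46980163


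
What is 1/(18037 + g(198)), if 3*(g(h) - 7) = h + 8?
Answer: 3/54338 ≈ 5.5210e-5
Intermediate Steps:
g(h) = 29/3 + h/3 (g(h) = 7 + (h + 8)/3 = 7 + (8 + h)/3 = 7 + (8/3 + h/3) = 29/3 + h/3)
1/(18037 + g(198)) = 1/(18037 + (29/3 + (⅓)*198)) = 1/(18037 + (29/3 + 66)) = 1/(18037 + 227/3) = 1/(54338/3) = 3/54338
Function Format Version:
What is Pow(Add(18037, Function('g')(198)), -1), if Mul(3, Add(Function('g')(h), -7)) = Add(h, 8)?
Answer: Rational(3, 54338) ≈ 5.5210e-5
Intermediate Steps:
Function('g')(h) = Add(Rational(29, 3), Mul(Rational(1, 3), h)) (Function('g')(h) = Add(7, Mul(Rational(1, 3), Add(h, 8))) = Add(7, Mul(Rational(1, 3), Add(8, h))) = Add(7, Add(Rational(8, 3), Mul(Rational(1, 3), h))) = Add(Rational(29, 3), Mul(Rational(1, 3), h)))
Pow(Add(18037, Function('g')(198)), -1) = Pow(Add(18037, Add(Rational(29, 3), Mul(Rational(1, 3), 198))), -1) = Pow(Add(18037, Add(Rational(29, 3), 66)), -1) = Pow(Add(18037, Rational(227, 3)), -1) = Pow(Rational(54338, 3), -1) = Rational(3, 54338)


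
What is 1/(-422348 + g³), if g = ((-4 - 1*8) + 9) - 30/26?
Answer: -2197/928056020 ≈ -2.3673e-6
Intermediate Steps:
g = -54/13 (g = ((-4 - 8) + 9) - 30*1/26 = (-12 + 9) - 15/13 = -3 - 15/13 = -54/13 ≈ -4.1538)
1/(-422348 + g³) = 1/(-422348 + (-54/13)³) = 1/(-422348 - 157464/2197) = 1/(-928056020/2197) = -2197/928056020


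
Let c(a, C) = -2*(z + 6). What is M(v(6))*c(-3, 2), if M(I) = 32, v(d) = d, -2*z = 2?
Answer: -320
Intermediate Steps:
z = -1 (z = -½*2 = -1)
c(a, C) = -10 (c(a, C) = -2*(-1 + 6) = -2*5 = -10)
M(v(6))*c(-3, 2) = 32*(-10) = -320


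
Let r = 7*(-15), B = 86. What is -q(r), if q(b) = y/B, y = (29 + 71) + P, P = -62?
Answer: -19/43 ≈ -0.44186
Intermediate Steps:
y = 38 (y = (29 + 71) - 62 = 100 - 62 = 38)
r = -105
q(b) = 19/43 (q(b) = 38/86 = 38*(1/86) = 19/43)
-q(r) = -1*19/43 = -19/43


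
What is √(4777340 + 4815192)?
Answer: 2*√2398133 ≈ 3097.2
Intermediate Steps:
√(4777340 + 4815192) = √9592532 = 2*√2398133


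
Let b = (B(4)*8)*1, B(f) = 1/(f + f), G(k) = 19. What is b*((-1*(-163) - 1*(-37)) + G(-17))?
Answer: 219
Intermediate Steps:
B(f) = 1/(2*f)
b = 1 (b = (((½)/4)*8)*1 = (((½)*(¼))*8)*1 = ((⅛)*8)*1 = 1*1 = 1)
b*((-1*(-163) - 1*(-37)) + G(-17)) = 1*((-1*(-163) - 1*(-37)) + 19) = 1*((163 + 37) + 19) = 1*(200 + 19) = 1*219 = 219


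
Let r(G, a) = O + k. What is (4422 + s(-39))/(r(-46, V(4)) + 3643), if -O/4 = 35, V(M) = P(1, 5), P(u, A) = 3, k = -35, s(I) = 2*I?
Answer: 362/289 ≈ 1.2526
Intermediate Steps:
V(M) = 3
O = -140 (O = -4*35 = -140)
r(G, a) = -175 (r(G, a) = -140 - 35 = -175)
(4422 + s(-39))/(r(-46, V(4)) + 3643) = (4422 + 2*(-39))/(-175 + 3643) = (4422 - 78)/3468 = 4344*(1/3468) = 362/289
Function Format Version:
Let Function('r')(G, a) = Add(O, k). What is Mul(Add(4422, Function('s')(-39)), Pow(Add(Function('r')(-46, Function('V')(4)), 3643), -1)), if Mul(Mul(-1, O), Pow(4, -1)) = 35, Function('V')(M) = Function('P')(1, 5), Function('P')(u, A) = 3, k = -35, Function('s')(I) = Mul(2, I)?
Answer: Rational(362, 289) ≈ 1.2526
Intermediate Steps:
Function('V')(M) = 3
O = -140 (O = Mul(-4, 35) = -140)
Function('r')(G, a) = -175 (Function('r')(G, a) = Add(-140, -35) = -175)
Mul(Add(4422, Function('s')(-39)), Pow(Add(Function('r')(-46, Function('V')(4)), 3643), -1)) = Mul(Add(4422, Mul(2, -39)), Pow(Add(-175, 3643), -1)) = Mul(Add(4422, -78), Pow(3468, -1)) = Mul(4344, Rational(1, 3468)) = Rational(362, 289)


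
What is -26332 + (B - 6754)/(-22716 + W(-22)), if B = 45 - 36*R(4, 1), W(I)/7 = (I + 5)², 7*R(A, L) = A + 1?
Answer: -3814169389/144851 ≈ -26332.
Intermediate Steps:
R(A, L) = ⅐ + A/7 (R(A, L) = (A + 1)/7 = (1 + A)/7 = ⅐ + A/7)
W(I) = 7*(5 + I)² (W(I) = 7*(I + 5)² = 7*(5 + I)²)
B = 135/7 (B = 45 - 36*(⅐ + (⅐)*4) = 45 - 36*(⅐ + 4/7) = 45 - 36*5/7 = 45 - 180/7 = 135/7 ≈ 19.286)
-26332 + (B - 6754)/(-22716 + W(-22)) = -26332 + (135/7 - 6754)/(-22716 + 7*(5 - 22)²) = -26332 - 47143/(7*(-22716 + 7*(-17)²)) = -26332 - 47143/(7*(-22716 + 7*289)) = -26332 - 47143/(7*(-22716 + 2023)) = -26332 - 47143/7/(-20693) = -26332 - 47143/7*(-1/20693) = -26332 + 47143/144851 = -3814169389/144851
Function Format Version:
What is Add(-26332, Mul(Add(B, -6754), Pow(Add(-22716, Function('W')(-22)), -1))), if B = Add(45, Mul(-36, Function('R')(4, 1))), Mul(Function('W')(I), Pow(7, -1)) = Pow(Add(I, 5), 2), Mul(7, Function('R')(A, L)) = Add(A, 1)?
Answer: Rational(-3814169389, 144851) ≈ -26332.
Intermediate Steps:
Function('R')(A, L) = Add(Rational(1, 7), Mul(Rational(1, 7), A)) (Function('R')(A, L) = Mul(Rational(1, 7), Add(A, 1)) = Mul(Rational(1, 7), Add(1, A)) = Add(Rational(1, 7), Mul(Rational(1, 7), A)))
Function('W')(I) = Mul(7, Pow(Add(5, I), 2)) (Function('W')(I) = Mul(7, Pow(Add(I, 5), 2)) = Mul(7, Pow(Add(5, I), 2)))
B = Rational(135, 7) (B = Add(45, Mul(-36, Add(Rational(1, 7), Mul(Rational(1, 7), 4)))) = Add(45, Mul(-36, Add(Rational(1, 7), Rational(4, 7)))) = Add(45, Mul(-36, Rational(5, 7))) = Add(45, Rational(-180, 7)) = Rational(135, 7) ≈ 19.286)
Add(-26332, Mul(Add(B, -6754), Pow(Add(-22716, Function('W')(-22)), -1))) = Add(-26332, Mul(Add(Rational(135, 7), -6754), Pow(Add(-22716, Mul(7, Pow(Add(5, -22), 2))), -1))) = Add(-26332, Mul(Rational(-47143, 7), Pow(Add(-22716, Mul(7, Pow(-17, 2))), -1))) = Add(-26332, Mul(Rational(-47143, 7), Pow(Add(-22716, Mul(7, 289)), -1))) = Add(-26332, Mul(Rational(-47143, 7), Pow(Add(-22716, 2023), -1))) = Add(-26332, Mul(Rational(-47143, 7), Pow(-20693, -1))) = Add(-26332, Mul(Rational(-47143, 7), Rational(-1, 20693))) = Add(-26332, Rational(47143, 144851)) = Rational(-3814169389, 144851)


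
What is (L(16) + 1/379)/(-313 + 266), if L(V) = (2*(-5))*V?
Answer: 60639/17813 ≈ 3.4042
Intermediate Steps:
L(V) = -10*V
(L(16) + 1/379)/(-313 + 266) = (-10*16 + 1/379)/(-313 + 266) = (-160 + 1/379)/(-47) = -60639/379*(-1/47) = 60639/17813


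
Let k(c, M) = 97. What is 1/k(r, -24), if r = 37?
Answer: 1/97 ≈ 0.010309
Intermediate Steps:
1/k(r, -24) = 1/97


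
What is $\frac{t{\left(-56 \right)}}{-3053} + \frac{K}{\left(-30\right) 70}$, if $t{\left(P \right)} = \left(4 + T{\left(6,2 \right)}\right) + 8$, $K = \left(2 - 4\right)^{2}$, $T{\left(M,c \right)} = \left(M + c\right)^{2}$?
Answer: $- \frac{42953}{1602825} \approx -0.026798$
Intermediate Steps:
$K = 4$ ($K = \left(-2\right)^{2} = 4$)
$t{\left(P \right)} = 76$ ($t{\left(P \right)} = \left(4 + \left(6 + 2\right)^{2}\right) + 8 = \left(4 + 8^{2}\right) + 8 = \left(4 + 64\right) + 8 = 68 + 8 = 76$)
$\frac{t{\left(-56 \right)}}{-3053} + \frac{K}{\left(-30\right) 70} = \frac{76}{-3053} + \frac{4}{\left(-30\right) 70} = 76 \left(- \frac{1}{3053}\right) + \frac{4}{-2100} = - \frac{76}{3053} + 4 \left(- \frac{1}{2100}\right) = - \frac{76}{3053} - \frac{1}{525} = - \frac{42953}{1602825}$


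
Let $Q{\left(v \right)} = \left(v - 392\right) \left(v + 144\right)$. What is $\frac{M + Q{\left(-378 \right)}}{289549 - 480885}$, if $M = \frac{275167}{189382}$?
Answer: $- \frac{34123123927}{36235594352} \approx -0.9417$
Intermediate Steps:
$M = \frac{275167}{189382}$ ($M = 275167 \cdot \frac{1}{189382} = \frac{275167}{189382} \approx 1.453$)
$Q{\left(v \right)} = \left(-392 + v\right) \left(144 + v\right)$
$\frac{M + Q{\left(-378 \right)}}{289549 - 480885} = \frac{\frac{275167}{189382} - \left(-37296 - 142884\right)}{289549 - 480885} = \frac{\frac{275167}{189382} + \left(-56448 + 142884 + 93744\right)}{-191336} = \left(\frac{275167}{189382} + 180180\right) \left(- \frac{1}{191336}\right) = \frac{34123123927}{189382} \left(- \frac{1}{191336}\right) = - \frac{34123123927}{36235594352}$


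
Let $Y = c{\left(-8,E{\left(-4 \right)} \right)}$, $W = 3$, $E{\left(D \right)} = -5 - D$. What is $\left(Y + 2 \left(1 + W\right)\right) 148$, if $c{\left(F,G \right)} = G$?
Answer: $1036$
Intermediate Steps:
$Y = -1$ ($Y = -5 - -4 = -5 + 4 = -1$)
$\left(Y + 2 \left(1 + W\right)\right) 148 = \left(-1 + 2 \left(1 + 3\right)\right) 148 = \left(-1 + 2 \cdot 4\right) 148 = \left(-1 + 8\right) 148 = 7 \cdot 148 = 1036$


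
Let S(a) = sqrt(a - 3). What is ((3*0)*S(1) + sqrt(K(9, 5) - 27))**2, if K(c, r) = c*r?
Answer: 18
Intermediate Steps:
S(a) = sqrt(-3 + a)
((3*0)*S(1) + sqrt(K(9, 5) - 27))**2 = ((3*0)*sqrt(-3 + 1) + sqrt(9*5 - 27))**2 = (0*sqrt(-2) + sqrt(45 - 27))**2 = (0*(I*sqrt(2)) + sqrt(18))**2 = (0 + 3*sqrt(2))**2 = (3*sqrt(2))**2 = 18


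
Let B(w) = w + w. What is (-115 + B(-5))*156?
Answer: -19500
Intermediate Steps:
B(w) = 2*w
(-115 + B(-5))*156 = (-115 + 2*(-5))*156 = (-115 - 10)*156 = -125*156 = -19500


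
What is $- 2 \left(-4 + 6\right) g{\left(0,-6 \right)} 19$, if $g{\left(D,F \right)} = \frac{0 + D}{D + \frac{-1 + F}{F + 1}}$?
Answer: $0$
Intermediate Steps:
$g{\left(D,F \right)} = \frac{D}{D + \frac{-1 + F}{1 + F}}$
$- 2 \left(-4 + 6\right) g{\left(0,-6 \right)} 19 = - 2 \left(-4 + 6\right) \frac{0 \left(1 - 6\right)}{-1 + 0 - 6 + 0 \left(-6\right)} 19 = \left(-2\right) 2 \cdot 0 \frac{1}{-1 + 0 - 6 + 0} \left(-5\right) 19 = - 4 \cdot 0 \frac{1}{-7} \left(-5\right) 19 = - 4 \cdot 0 \left(- \frac{1}{7}\right) \left(-5\right) 19 = \left(-4\right) 0 \cdot 19 = 0 \cdot 19 = 0$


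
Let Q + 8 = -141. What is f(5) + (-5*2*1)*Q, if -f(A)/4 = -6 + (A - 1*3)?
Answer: 1506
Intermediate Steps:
Q = -149 (Q = -8 - 141 = -149)
f(A) = 36 - 4*A (f(A) = -4*(-6 + (A - 1*3)) = -4*(-6 + (A - 3)) = -4*(-6 + (-3 + A)) = -4*(-9 + A) = 36 - 4*A)
f(5) + (-5*2*1)*Q = (36 - 4*5) + (-5*2*1)*(-149) = (36 - 20) - 10*1*(-149) = 16 - 10*(-149) = 16 + 1490 = 1506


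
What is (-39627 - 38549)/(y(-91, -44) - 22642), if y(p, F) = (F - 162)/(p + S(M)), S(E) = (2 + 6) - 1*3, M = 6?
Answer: 3361568/973503 ≈ 3.4531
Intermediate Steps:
S(E) = 5 (S(E) = 8 - 3 = 5)
y(p, F) = (-162 + F)/(5 + p) (y(p, F) = (F - 162)/(p + 5) = (-162 + F)/(5 + p))
(-39627 - 38549)/(y(-91, -44) - 22642) = (-39627 - 38549)/((-162 - 44)/(5 - 91) - 22642) = -78176/(-206/(-86) - 22642) = -78176/(-1/86*(-206) - 22642) = -78176/(103/43 - 22642) = -78176/(-973503/43) = -78176*(-43/973503) = 3361568/973503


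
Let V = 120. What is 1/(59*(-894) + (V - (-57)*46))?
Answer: -1/50004 ≈ -1.9998e-5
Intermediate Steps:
1/(59*(-894) + (V - (-57)*46)) = 1/(59*(-894) + (120 - (-57)*46)) = 1/(-52746 + (120 - 57*(-46))) = 1/(-52746 + (120 + 2622)) = 1/(-52746 + 2742) = 1/(-50004) = -1/50004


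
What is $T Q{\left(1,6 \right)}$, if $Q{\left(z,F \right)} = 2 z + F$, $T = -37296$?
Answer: $-298368$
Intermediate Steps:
$Q{\left(z,F \right)} = F + 2 z$
$T Q{\left(1,6 \right)} = - 37296 \left(6 + 2 \cdot 1\right) = - 37296 \left(6 + 2\right) = \left(-37296\right) 8 = -298368$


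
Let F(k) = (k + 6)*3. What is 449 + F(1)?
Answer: 470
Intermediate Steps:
F(k) = 18 + 3*k (F(k) = (6 + k)*3 = 18 + 3*k)
449 + F(1) = 449 + (18 + 3*1) = 449 + (18 + 3) = 449 + 21 = 470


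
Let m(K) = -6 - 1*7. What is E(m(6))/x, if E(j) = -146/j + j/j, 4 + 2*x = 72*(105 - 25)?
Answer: 159/37414 ≈ 0.0042497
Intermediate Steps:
x = 2878 (x = -2 + (72*(105 - 25))/2 = -2 + (72*80)/2 = -2 + (1/2)*5760 = -2 + 2880 = 2878)
m(K) = -13 (m(K) = -6 - 7 = -13)
E(j) = 1 - 146/j (E(j) = -146/j + 1 = 1 - 146/j)
E(m(6))/x = ((-146 - 13)/(-13))/2878 = -1/13*(-159)*(1/2878) = (159/13)*(1/2878) = 159/37414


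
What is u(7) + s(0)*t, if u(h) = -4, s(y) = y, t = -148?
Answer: -4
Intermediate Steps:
u(7) + s(0)*t = -4 + 0*(-148) = -4 + 0 = -4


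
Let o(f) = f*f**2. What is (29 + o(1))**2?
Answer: 900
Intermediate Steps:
o(f) = f**3
(29 + o(1))**2 = (29 + 1**3)**2 = (29 + 1)**2 = 30**2 = 900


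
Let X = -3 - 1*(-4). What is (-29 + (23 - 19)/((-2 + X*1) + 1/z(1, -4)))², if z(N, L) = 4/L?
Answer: 961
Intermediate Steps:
X = 1 (X = -3 + 4 = 1)
(-29 + (23 - 19)/((-2 + X*1) + 1/z(1, -4)))² = (-29 + (23 - 19)/((-2 + 1*1) + 1/(4/(-4))))² = (-29 + 4/((-2 + 1) + 1/(4*(-¼))))² = (-29 + 4/(-1 + 1/(-1)))² = (-29 + 4/(-1 - 1))² = (-29 + 4/(-2))² = (-29 + 4*(-½))² = (-29 - 2)² = (-31)² = 961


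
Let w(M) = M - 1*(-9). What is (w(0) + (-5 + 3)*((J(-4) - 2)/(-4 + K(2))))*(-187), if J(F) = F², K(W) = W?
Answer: -4301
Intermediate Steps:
w(M) = 9 + M (w(M) = M + 9 = 9 + M)
(w(0) + (-5 + 3)*((J(-4) - 2)/(-4 + K(2))))*(-187) = ((9 + 0) + (-5 + 3)*(((-4)² - 2)/(-4 + 2)))*(-187) = (9 - 2*(16 - 2)/(-2))*(-187) = (9 - 28*(-1)/2)*(-187) = (9 - 2*(-7))*(-187) = (9 + 14)*(-187) = 23*(-187) = -4301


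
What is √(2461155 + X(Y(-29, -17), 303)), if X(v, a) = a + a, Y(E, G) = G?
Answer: 1569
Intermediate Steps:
X(v, a) = 2*a
√(2461155 + X(Y(-29, -17), 303)) = √(2461155 + 2*303) = √(2461155 + 606) = √2461761 = 1569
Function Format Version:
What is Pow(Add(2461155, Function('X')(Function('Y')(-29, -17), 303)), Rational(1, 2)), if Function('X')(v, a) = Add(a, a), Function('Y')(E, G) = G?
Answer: 1569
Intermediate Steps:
Function('X')(v, a) = Mul(2, a)
Pow(Add(2461155, Function('X')(Function('Y')(-29, -17), 303)), Rational(1, 2)) = Pow(Add(2461155, Mul(2, 303)), Rational(1, 2)) = Pow(Add(2461155, 606), Rational(1, 2)) = Pow(2461761, Rational(1, 2)) = 1569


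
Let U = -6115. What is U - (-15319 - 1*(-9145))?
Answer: 59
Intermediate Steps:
U - (-15319 - 1*(-9145)) = -6115 - (-15319 - 1*(-9145)) = -6115 - (-15319 + 9145) = -6115 - 1*(-6174) = -6115 + 6174 = 59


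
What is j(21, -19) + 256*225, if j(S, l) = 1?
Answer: 57601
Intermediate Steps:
j(21, -19) + 256*225 = 1 + 256*225 = 1 + 57600 = 57601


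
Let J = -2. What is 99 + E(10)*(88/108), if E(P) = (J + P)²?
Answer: 4081/27 ≈ 151.15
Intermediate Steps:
E(P) = (-2 + P)²
99 + E(10)*(88/108) = 99 + (-2 + 10)²*(88/108) = 99 + 8²*(88*(1/108)) = 99 + 64*(22/27) = 99 + 1408/27 = 4081/27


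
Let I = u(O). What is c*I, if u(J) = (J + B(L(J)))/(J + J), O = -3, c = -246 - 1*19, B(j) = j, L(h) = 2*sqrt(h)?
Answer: -265/2 + 265*I*sqrt(3)/3 ≈ -132.5 + 153.0*I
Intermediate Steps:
c = -265 (c = -246 - 19 = -265)
u(J) = (J + 2*sqrt(J))/(2*J) (u(J) = (J + 2*sqrt(J))/(J + J) = (J + 2*sqrt(J))/((2*J)) = (J + 2*sqrt(J))*(1/(2*J)) = (J + 2*sqrt(J))/(2*J))
I = 1/2 - I*sqrt(3)/3 (I = (sqrt(-3) + (1/2)*(-3))/(-3) = -(I*sqrt(3) - 3/2)/3 = -(-3/2 + I*sqrt(3))/3 = 1/2 - I*sqrt(3)/3 ≈ 0.5 - 0.57735*I)
c*I = -265*(1/2 - I*sqrt(3)/3) = -265/2 + 265*I*sqrt(3)/3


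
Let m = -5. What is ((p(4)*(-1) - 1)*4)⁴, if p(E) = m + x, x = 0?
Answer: 65536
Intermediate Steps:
p(E) = -5 (p(E) = -5 + 0 = -5)
((p(4)*(-1) - 1)*4)⁴ = ((-5*(-1) - 1)*4)⁴ = ((5 - 1)*4)⁴ = (4*4)⁴ = 16⁴ = 65536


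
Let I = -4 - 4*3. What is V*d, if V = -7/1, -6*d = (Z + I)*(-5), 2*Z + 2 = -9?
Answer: 1505/12 ≈ 125.42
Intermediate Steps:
Z = -11/2 (Z = -1 + (½)*(-9) = -1 - 9/2 = -11/2 ≈ -5.5000)
I = -16 (I = -4 - 12 = -16)
d = -215/12 (d = -(-11/2 - 16)*(-5)/6 = -(-43)*(-5)/12 = -⅙*215/2 = -215/12 ≈ -17.917)
V = -7 (V = -7*1 = -7)
V*d = -7*(-215/12) = 1505/12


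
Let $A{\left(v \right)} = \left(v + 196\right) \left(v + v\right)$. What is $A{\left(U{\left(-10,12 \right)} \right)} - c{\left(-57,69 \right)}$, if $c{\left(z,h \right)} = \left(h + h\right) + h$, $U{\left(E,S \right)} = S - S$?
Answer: $-207$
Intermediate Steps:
$U{\left(E,S \right)} = 0$
$c{\left(z,h \right)} = 3 h$ ($c{\left(z,h \right)} = 2 h + h = 3 h$)
$A{\left(v \right)} = 2 v \left(196 + v\right)$ ($A{\left(v \right)} = \left(196 + v\right) 2 v = 2 v \left(196 + v\right)$)
$A{\left(U{\left(-10,12 \right)} \right)} - c{\left(-57,69 \right)} = 2 \cdot 0 \left(196 + 0\right) - 3 \cdot 69 = 2 \cdot 0 \cdot 196 - 207 = 0 - 207 = -207$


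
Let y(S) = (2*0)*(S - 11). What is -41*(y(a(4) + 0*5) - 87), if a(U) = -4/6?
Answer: 3567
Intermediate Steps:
a(U) = -⅔ (a(U) = -4*⅙ = -⅔)
y(S) = 0 (y(S) = 0*(-11 + S) = 0)
-41*(y(a(4) + 0*5) - 87) = -41*(0 - 87) = -41*(-87) = 3567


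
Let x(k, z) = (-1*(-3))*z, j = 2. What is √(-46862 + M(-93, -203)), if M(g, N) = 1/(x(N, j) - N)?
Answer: I*√2046978813/209 ≈ 216.48*I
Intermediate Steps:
x(k, z) = 3*z
M(g, N) = 1/(6 - N) (M(g, N) = 1/(3*2 - N) = 1/(6 - N))
√(-46862 + M(-93, -203)) = √(-46862 - 1/(-6 - 203)) = √(-46862 - 1/(-209)) = √(-46862 - 1*(-1/209)) = √(-46862 + 1/209) = √(-9794157/209) = I*√2046978813/209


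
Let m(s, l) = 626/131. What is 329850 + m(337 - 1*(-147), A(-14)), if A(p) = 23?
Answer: 43210976/131 ≈ 3.2986e+5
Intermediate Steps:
m(s, l) = 626/131 (m(s, l) = 626*(1/131) = 626/131)
329850 + m(337 - 1*(-147), A(-14)) = 329850 + 626/131 = 43210976/131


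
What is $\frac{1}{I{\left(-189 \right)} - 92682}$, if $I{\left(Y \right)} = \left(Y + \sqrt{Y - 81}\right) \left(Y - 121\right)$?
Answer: $\frac{i}{6 \left(- 5682 i + 155 \sqrt{30}\right)} \approx -2.8692 \cdot 10^{-5} + 4.287 \cdot 10^{-6} i$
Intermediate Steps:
$I{\left(Y \right)} = \left(-121 + Y\right) \left(Y + \sqrt{-81 + Y}\right)$ ($I{\left(Y \right)} = \left(Y + \sqrt{-81 + Y}\right) \left(-121 + Y\right) = \left(-121 + Y\right) \left(Y + \sqrt{-81 + Y}\right)$)
$\frac{1}{I{\left(-189 \right)} - 92682} = \frac{1}{\left(\left(-189\right)^{2} - -22869 - 121 \sqrt{-81 - 189} - 189 \sqrt{-81 - 189}\right) - 92682} = \frac{1}{\left(35721 + 22869 - 121 \sqrt{-270} - 189 \sqrt{-270}\right) - 92682} = \frac{1}{\left(35721 + 22869 - 121 \cdot 3 i \sqrt{30} - 189 \cdot 3 i \sqrt{30}\right) - 92682} = \frac{1}{\left(35721 + 22869 - 363 i \sqrt{30} - 567 i \sqrt{30}\right) - 92682} = \frac{1}{\left(58590 - 930 i \sqrt{30}\right) - 92682} = \frac{1}{-34092 - 930 i \sqrt{30}}$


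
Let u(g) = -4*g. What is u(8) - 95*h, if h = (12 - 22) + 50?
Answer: -3832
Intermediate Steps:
h = 40 (h = -10 + 50 = 40)
u(8) - 95*h = -4*8 - 95*40 = -32 - 3800 = -3832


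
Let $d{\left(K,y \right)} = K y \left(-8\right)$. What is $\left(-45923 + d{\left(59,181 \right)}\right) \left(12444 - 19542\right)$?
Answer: $932357790$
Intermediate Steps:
$d{\left(K,y \right)} = - 8 K y$ ($d{\left(K,y \right)} = K \left(- 8 y\right) = - 8 K y$)
$\left(-45923 + d{\left(59,181 \right)}\right) \left(12444 - 19542\right) = \left(-45923 - 472 \cdot 181\right) \left(12444 - 19542\right) = \left(-45923 - 85432\right) \left(-7098\right) = \left(-131355\right) \left(-7098\right) = 932357790$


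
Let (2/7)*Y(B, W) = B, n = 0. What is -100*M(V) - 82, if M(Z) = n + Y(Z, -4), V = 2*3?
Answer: -2182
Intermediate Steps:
V = 6
Y(B, W) = 7*B/2
M(Z) = 7*Z/2 (M(Z) = 0 + 7*Z/2 = 7*Z/2)
-100*M(V) - 82 = -350*6 - 82 = -100*21 - 82 = -2100 - 82 = -2182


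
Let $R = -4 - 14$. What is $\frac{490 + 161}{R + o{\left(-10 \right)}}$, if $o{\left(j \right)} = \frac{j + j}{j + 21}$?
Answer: $- \frac{7161}{218} \approx -32.849$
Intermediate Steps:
$o{\left(j \right)} = \frac{2 j}{21 + j}$
$R = -18$ ($R = -4 - 14 = -18$)
$\frac{490 + 161}{R + o{\left(-10 \right)}} = \frac{490 + 161}{-18 + 2 \left(-10\right) \frac{1}{21 - 10}} = \frac{651}{-18 + 2 \left(-10\right) \frac{1}{11}} = \frac{651}{-18 - \frac{20}{11}} = \frac{651}{- \frac{218}{11}} = 651 \left(- \frac{11}{218}\right) = - \frac{7161}{218}$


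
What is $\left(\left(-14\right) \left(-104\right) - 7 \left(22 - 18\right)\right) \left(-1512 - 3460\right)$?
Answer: $-7100016$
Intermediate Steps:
$\left(\left(-14\right) \left(-104\right) - 7 \left(22 - 18\right)\right) \left(-1512 - 3460\right) = \left(1456 - 28\right) \left(-1512 - 3460\right) = 1428 \left(-4972\right) = -7100016$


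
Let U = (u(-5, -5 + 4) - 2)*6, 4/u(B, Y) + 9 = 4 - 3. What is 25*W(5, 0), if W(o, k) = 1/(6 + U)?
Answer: -25/9 ≈ -2.7778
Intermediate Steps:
u(B, Y) = -1/2 (u(B, Y) = 4/(-9 + (4 - 3)) = 4/(-9 + 1) = 4/(-8) = 4*(-1/8) = -1/2)
U = -15 (U = (-1/2 - 2)*6 = -5/2*6 = -15)
W(o, k) = -1/9 (W(o, k) = 1/(6 - 15) = 1/(-9) = -1/9)
25*W(5, 0) = 25*(-1/9) = -25/9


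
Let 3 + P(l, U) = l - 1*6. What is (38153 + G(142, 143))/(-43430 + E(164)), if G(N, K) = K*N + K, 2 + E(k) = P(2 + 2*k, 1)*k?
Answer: 29301/4606 ≈ 6.3615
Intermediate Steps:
P(l, U) = -9 + l (P(l, U) = -3 + (l - 1*6) = -3 + (l - 6) = -3 + (-6 + l) = -9 + l)
E(k) = -2 + k*(-7 + 2*k) (E(k) = -2 + (-9 + (2 + 2*k))*k = -2 + (-7 + 2*k)*k = -2 + k*(-7 + 2*k))
G(N, K) = K + K*N
(38153 + G(142, 143))/(-43430 + E(164)) = (38153 + 143*(1 + 142))/(-43430 + (-2 + 164*(-7 + 2*164))) = (38153 + 143*143)/(-43430 + (-2 + 164*(-7 + 328))) = (38153 + 20449)/(-43430 + (-2 + 164*321)) = 58602/(-43430 + (-2 + 52644)) = 58602/(-43430 + 52642) = 58602/9212 = 58602*(1/9212) = 29301/4606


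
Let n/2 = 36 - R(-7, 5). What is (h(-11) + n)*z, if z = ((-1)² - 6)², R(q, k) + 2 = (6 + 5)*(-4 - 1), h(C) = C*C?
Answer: 7675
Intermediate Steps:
h(C) = C²
R(q, k) = -57 (R(q, k) = -2 + (6 + 5)*(-4 - 1) = -2 + 11*(-5) = -2 - 55 = -57)
n = 186 (n = 2*(36 - 1*(-57)) = 2*(36 + 57) = 2*93 = 186)
z = 25 (z = (1 - 6)² = (-5)² = 25)
(h(-11) + n)*z = ((-11)² + 186)*25 = (121 + 186)*25 = 307*25 = 7675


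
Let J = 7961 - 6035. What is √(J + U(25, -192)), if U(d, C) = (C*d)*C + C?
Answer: √923334 ≈ 960.90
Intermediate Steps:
U(d, C) = C + d*C² (U(d, C) = d*C² + C = C + d*C²)
J = 1926
√(J + U(25, -192)) = √(1926 - 192*(1 - 192*25)) = √(1926 - 192*(1 - 4800)) = √(1926 - 192*(-4799)) = √(1926 + 921408) = √923334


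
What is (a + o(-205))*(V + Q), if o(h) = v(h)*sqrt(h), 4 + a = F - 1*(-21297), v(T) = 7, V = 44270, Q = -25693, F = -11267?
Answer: 186253002 + 130039*I*sqrt(205) ≈ 1.8625e+8 + 1.8619e+6*I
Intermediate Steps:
a = 10026 (a = -4 + (-11267 - 1*(-21297)) = -4 + (-11267 + 21297) = -4 + 10030 = 10026)
o(h) = 7*sqrt(h)
(a + o(-205))*(V + Q) = (10026 + 7*sqrt(-205))*(44270 - 25693) = (10026 + 7*(I*sqrt(205)))*18577 = (10026 + 7*I*sqrt(205))*18577 = 186253002 + 130039*I*sqrt(205)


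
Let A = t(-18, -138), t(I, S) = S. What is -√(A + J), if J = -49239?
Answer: -I*√49377 ≈ -222.21*I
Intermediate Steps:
A = -138
-√(A + J) = -√(-138 - 49239) = -√(-49377) = -I*√49377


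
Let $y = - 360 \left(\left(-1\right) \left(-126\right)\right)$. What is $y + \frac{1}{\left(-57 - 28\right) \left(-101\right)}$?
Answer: $- \frac{389415599}{8585} \approx -45360.0$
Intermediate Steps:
$y = -45360$ ($y = \left(-360\right) 126 = -45360$)
$y + \frac{1}{\left(-57 - 28\right) \left(-101\right)} = -45360 + \frac{1}{\left(-57 - 28\right) \left(-101\right)} = -45360 + \frac{1}{\left(-85\right) \left(-101\right)} = -45360 + \frac{1}{8585} = - \frac{389415599}{8585}$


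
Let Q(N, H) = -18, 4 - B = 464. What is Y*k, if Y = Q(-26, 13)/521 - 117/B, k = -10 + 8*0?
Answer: -52677/23966 ≈ -2.1980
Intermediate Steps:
B = -460 (B = 4 - 1*464 = 4 - 464 = -460)
k = -10 (k = -10 + 0 = -10)
Y = 52677/239660 (Y = -18/521 - 117/(-460) = -18*1/521 - 117*(-1/460) = -18/521 + 117/460 = 52677/239660 ≈ 0.21980)
Y*k = (52677/239660)*(-10) = -52677/23966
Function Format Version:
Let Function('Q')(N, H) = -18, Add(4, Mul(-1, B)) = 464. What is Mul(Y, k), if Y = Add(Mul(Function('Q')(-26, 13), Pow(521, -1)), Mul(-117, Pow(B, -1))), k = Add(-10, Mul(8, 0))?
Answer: Rational(-52677, 23966) ≈ -2.1980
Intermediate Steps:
B = -460 (B = Add(4, Mul(-1, 464)) = Add(4, -464) = -460)
k = -10 (k = Add(-10, 0) = -10)
Y = Rational(52677, 239660) (Y = Add(Mul(-18, Pow(521, -1)), Mul(-117, Pow(-460, -1))) = Add(Mul(-18, Rational(1, 521)), Mul(-117, Rational(-1, 460))) = Add(Rational(-18, 521), Rational(117, 460)) = Rational(52677, 239660) ≈ 0.21980)
Mul(Y, k) = Mul(Rational(52677, 239660), -10) = Rational(-52677, 23966)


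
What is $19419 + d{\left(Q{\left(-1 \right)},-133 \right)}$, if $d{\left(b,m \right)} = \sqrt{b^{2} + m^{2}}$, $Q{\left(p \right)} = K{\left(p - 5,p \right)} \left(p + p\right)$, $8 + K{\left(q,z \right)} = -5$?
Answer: $19419 + \sqrt{18365} \approx 19555.0$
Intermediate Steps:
$K{\left(q,z \right)} = -13$ ($K{\left(q,z \right)} = -8 - 5 = -13$)
$Q{\left(p \right)} = - 26 p$ ($Q{\left(p \right)} = - 13 \left(p + p\right) = - 13 \cdot 2 p = - 26 p$)
$19419 + d{\left(Q{\left(-1 \right)},-133 \right)} = 19419 + \sqrt{\left(\left(-26\right) \left(-1\right)\right)^{2} + \left(-133\right)^{2}} = 19419 + \sqrt{26^{2} + 17689} = 19419 + \sqrt{676 + 17689} = 19419 + \sqrt{18365}$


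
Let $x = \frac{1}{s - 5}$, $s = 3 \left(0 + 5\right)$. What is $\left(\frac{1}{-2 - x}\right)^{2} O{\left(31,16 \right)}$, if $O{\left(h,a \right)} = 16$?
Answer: $\frac{1600}{441} \approx 3.6281$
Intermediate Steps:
$s = 15$ ($s = 3 \cdot 5 = 15$)
$x = \frac{1}{10}$ ($x = \frac{1}{15 - 5} = \frac{1}{10} \approx 0.1$)
$\left(\frac{1}{-2 - x}\right)^{2} O{\left(31,16 \right)} = \left(\frac{1}{-2 - \frac{1}{10}}\right)^{2} \cdot 16 = \left(\frac{1}{- \frac{21}{10}}\right)^{2} \cdot 16 = \left(- \frac{10}{21}\right)^{2} \cdot 16 = \frac{100}{441} \cdot 16 = \frac{1600}{441}$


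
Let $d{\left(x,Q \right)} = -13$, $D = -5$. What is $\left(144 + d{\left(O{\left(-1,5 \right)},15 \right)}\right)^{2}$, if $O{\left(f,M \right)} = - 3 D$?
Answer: $17161$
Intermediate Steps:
$O{\left(f,M \right)} = 15$ ($O{\left(f,M \right)} = \left(-3\right) \left(-5\right) = 15$)
$\left(144 + d{\left(O{\left(-1,5 \right)},15 \right)}\right)^{2} = \left(144 - 13\right)^{2} = 131^{2} = 17161$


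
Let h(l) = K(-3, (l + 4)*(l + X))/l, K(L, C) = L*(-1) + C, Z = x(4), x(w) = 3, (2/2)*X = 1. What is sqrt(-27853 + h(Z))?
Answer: 2*I*sqrt(62646)/3 ≈ 166.86*I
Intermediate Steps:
X = 1
Z = 3
K(L, C) = C - L (K(L, C) = -L + C = C - L)
h(l) = (3 + (1 + l)*(4 + l))/l (h(l) = ((l + 4)*(l + 1) - 1*(-3))/l = ((4 + l)*(1 + l) + 3)/l = ((1 + l)*(4 + l) + 3)/l = (3 + (1 + l)*(4 + l))/l)
sqrt(-27853 + h(Z)) = sqrt(-27853 + (5 + 3 + 7/3)) = sqrt(-27853 + 31/3) = sqrt(-83528/3) = 2*I*sqrt(62646)/3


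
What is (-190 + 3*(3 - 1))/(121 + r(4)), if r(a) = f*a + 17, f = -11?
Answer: -92/47 ≈ -1.9574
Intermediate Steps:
r(a) = 17 - 11*a (r(a) = -11*a + 17 = 17 - 11*a)
(-190 + 3*(3 - 1))/(121 + r(4)) = (-190 + 3*(3 - 1))/(121 + (17 - 11*4)) = (-190 + 3*2)/(121 + (17 - 44)) = (-190 + 6)/(121 - 27) = -184/94 = -184*1/94 = -92/47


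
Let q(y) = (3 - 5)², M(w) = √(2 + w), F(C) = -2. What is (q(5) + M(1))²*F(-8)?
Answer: -38 - 16*√3 ≈ -65.713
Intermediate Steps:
q(y) = 4 (q(y) = (-2)² = 4)
(q(5) + M(1))²*F(-8) = (4 + √(2 + 1))²*(-2) = (4 + √3)²*(-2) = -2*(4 + √3)²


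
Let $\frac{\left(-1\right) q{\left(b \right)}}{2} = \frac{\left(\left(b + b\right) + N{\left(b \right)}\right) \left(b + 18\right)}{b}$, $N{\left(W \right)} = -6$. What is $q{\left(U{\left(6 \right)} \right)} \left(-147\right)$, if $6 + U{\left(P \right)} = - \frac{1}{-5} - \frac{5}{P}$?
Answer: $\frac{9657802}{995} \approx 9706.3$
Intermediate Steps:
$U{\left(P \right)} = - \frac{29}{5} - \frac{5}{P}$ ($U{\left(P \right)} = -6 - \left(- \frac{1}{5} + \frac{5}{P}\right) = -6 + \left(\frac{1}{5} - \frac{5}{P}\right) = - \frac{29}{5} - \frac{5}{P}$)
$q{\left(b \right)} = - \frac{2 \left(-6 + 2 b\right) \left(18 + b\right)}{b}$ ($q{\left(b \right)} = - 2 \frac{\left(\left(b + b\right) - 6\right) \left(b + 18\right)}{b} = - 2 \frac{\left(2 b - 6\right) \left(18 + b\right)}{b} = - 2 \frac{\left(-6 + 2 b\right) \left(18 + b\right)}{b} = - \frac{2 \left(-6 + 2 b\right) \left(18 + b\right)}{b}$)
$q{\left(U{\left(6 \right)} \right)} \left(-147\right) = \left(-60 - 4 \left(- \frac{29}{5} - \frac{5}{6}\right) + \frac{216}{- \frac{29}{5} - \frac{5}{6}}\right) \left(-147\right) = \left(-60 - - \frac{398}{15} + \frac{216}{- \frac{199}{30}}\right) \left(-147\right) = \left(-60 + \frac{398}{15} + 216 \left(- \frac{30}{199}\right)\right) \left(-147\right) = \left(-60 + \frac{398}{15} - \frac{6480}{199}\right) \left(-147\right) = \left(- \frac{197098}{2985}\right) \left(-147\right) = \frac{9657802}{995}$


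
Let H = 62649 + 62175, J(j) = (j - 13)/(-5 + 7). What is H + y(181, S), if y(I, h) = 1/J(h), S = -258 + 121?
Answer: 9361799/75 ≈ 1.2482e+5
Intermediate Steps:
S = -137
J(j) = -13/2 + j/2 (J(j) = (-13 + j)/2 = (-13 + j)*(½) = -13/2 + j/2)
y(I, h) = 1/(-13/2 + h/2)
H = 124824
H + y(181, S) = 124824 + 2/(-13 - 137) = 124824 + 2/(-150) = 124824 + 2*(-1/150) = 124824 - 1/75 = 9361799/75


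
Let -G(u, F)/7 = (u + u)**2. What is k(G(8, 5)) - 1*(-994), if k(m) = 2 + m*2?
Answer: -2588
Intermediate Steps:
G(u, F) = -28*u**2 (G(u, F) = -7*(u + u)**2 = -7*4*u**2 = -28*u**2)
k(m) = 2 + 2*m
k(G(8, 5)) - 1*(-994) = (2 + 2*(-28*8**2)) - 1*(-994) = (2 + 2*(-28*64)) + 994 = (2 + 2*(-1792)) + 994 = (2 - 3584) + 994 = -3582 + 994 = -2588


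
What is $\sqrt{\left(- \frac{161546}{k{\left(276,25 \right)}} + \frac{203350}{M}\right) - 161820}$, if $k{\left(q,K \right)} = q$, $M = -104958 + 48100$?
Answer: $\frac{i \sqrt{2499718663199291214}}{3923202} \approx 403.0 i$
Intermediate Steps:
$M = -56858$
$\sqrt{\left(- \frac{161546}{k{\left(276,25 \right)}} + \frac{203350}{M}\right) - 161820} = \sqrt{\left(- \frac{161546}{276} + \frac{203350}{-56858}\right) - 161820} = \sqrt{\left(\left(-161546\right) \frac{1}{276} + 203350 \left(- \frac{1}{56858}\right)\right) - 161820} = \sqrt{\left(- \frac{80773}{138} - \frac{101675}{28429}\right) - 161820} = \sqrt{- \frac{2310326767}{3923202} - 161820} = \sqrt{- \frac{637162874407}{3923202}} = \frac{i \sqrt{2499718663199291214}}{3923202}$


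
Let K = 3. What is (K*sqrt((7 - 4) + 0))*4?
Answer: 12*sqrt(3) ≈ 20.785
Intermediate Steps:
(K*sqrt((7 - 4) + 0))*4 = (3*sqrt((7 - 4) + 0))*4 = (3*sqrt(3 + 0))*4 = (3*sqrt(3))*4 = 12*sqrt(3)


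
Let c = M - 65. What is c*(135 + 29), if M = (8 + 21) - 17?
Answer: -8692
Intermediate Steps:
M = 12 (M = 29 - 17 = 12)
c = -53 (c = 12 - 65 = -53)
c*(135 + 29) = -53*(135 + 29) = -53*164 = -8692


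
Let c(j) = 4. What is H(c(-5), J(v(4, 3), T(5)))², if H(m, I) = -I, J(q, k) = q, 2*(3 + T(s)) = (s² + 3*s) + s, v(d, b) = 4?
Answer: 16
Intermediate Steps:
T(s) = -3 + s²/2 + 2*s (T(s) = -3 + ((s² + 3*s) + s)/2 = -3 + (s² + 4*s)/2 = -3 + (s²/2 + 2*s) = -3 + s²/2 + 2*s)
H(c(-5), J(v(4, 3), T(5)))² = (-1*4)² = (-4)² = 16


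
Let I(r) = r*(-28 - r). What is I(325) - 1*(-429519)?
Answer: 314794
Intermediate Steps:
I(325) - 1*(-429519) = -1*325*(28 + 325) - 1*(-429519) = -1*325*353 + 429519 = -114725 + 429519 = 314794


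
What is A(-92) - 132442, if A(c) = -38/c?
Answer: -6092313/46 ≈ -1.3244e+5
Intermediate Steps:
A(-92) - 132442 = -38/(-92) - 132442 = -38*(-1/92) - 132442 = 19/46 - 132442 = -6092313/46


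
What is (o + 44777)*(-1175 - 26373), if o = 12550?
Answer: -1579244196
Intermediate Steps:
(o + 44777)*(-1175 - 26373) = (12550 + 44777)*(-1175 - 26373) = 57327*(-27548) = -1579244196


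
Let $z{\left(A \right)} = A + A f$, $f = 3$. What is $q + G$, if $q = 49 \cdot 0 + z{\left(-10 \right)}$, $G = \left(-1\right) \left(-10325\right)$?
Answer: $10285$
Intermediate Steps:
$G = 10325$
$z{\left(A \right)} = 4 A$ ($z{\left(A \right)} = A + A 3 = A + 3 A = 4 A$)
$q = -40$ ($q = 49 \cdot 0 + 4 \left(-10\right) = 0 - 40 = -40$)
$q + G = -40 + 10325 = 10285$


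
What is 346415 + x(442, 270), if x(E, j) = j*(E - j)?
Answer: 392855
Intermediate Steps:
346415 + x(442, 270) = 346415 + 270*(442 - 1*270) = 346415 + 270*(442 - 270) = 346415 + 270*172 = 346415 + 46440 = 392855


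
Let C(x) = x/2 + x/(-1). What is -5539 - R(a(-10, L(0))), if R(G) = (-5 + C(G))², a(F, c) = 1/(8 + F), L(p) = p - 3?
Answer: -88985/16 ≈ -5561.6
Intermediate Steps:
L(p) = -3 + p
C(x) = -x/2 (C(x) = x*(½) + x*(-1) = x/2 - x = -x/2)
R(G) = (-5 - G/2)²
-5539 - R(a(-10, L(0))) = -5539 - (10 + 1/(8 - 10))²/4 = -5539 - (10 + 1/(-2))²/4 = -5539 - (10 - ½)²/4 = -5539 - (19/2)²/4 = -5539 - 361/(4*4) = -5539 - 1*361/16 = -5539 - 361/16 = -88985/16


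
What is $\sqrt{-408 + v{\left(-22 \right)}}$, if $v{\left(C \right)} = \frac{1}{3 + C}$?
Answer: $\frac{i \sqrt{147307}}{19} \approx 20.2 i$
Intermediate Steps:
$\sqrt{-408 + v{\left(-22 \right)}} = \sqrt{-408 + \frac{1}{3 - 22}} = \sqrt{-408 + \frac{1}{-19}} = \sqrt{-408 - \frac{1}{19}} = \sqrt{- \frac{7753}{19}} = \frac{i \sqrt{147307}}{19}$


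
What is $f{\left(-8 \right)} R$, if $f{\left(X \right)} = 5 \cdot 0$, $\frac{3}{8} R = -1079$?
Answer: $0$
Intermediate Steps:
$R = - \frac{8632}{3}$ ($R = \frac{8}{3} \left(-1079\right) = - \frac{8632}{3} \approx -2877.3$)
$f{\left(X \right)} = 0$
$f{\left(-8 \right)} R = 0 \left(- \frac{8632}{3}\right) = 0$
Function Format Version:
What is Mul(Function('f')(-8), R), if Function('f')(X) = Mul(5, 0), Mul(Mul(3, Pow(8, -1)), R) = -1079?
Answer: 0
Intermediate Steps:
R = Rational(-8632, 3) (R = Mul(Rational(8, 3), -1079) = Rational(-8632, 3) ≈ -2877.3)
Function('f')(X) = 0
Mul(Function('f')(-8), R) = Mul(0, Rational(-8632, 3)) = 0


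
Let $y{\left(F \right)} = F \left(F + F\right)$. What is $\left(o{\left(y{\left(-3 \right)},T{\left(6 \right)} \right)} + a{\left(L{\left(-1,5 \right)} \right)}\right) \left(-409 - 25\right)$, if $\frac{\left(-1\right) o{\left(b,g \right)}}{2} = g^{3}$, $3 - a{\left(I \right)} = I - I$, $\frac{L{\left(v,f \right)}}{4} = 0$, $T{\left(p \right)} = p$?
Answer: $186186$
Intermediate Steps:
$L{\left(v,f \right)} = 0$ ($L{\left(v,f \right)} = 4 \cdot 0 = 0$)
$y{\left(F \right)} = 2 F^{2}$ ($y{\left(F \right)} = F 2 F = 2 F^{2}$)
$a{\left(I \right)} = 3$ ($a{\left(I \right)} = 3 - \left(I - I\right) = 3 - 0 = 3 + 0 = 3$)
$o{\left(b,g \right)} = - 2 g^{3}$
$\left(o{\left(y{\left(-3 \right)},T{\left(6 \right)} \right)} + a{\left(L{\left(-1,5 \right)} \right)}\right) \left(-409 - 25\right) = \left(- 2 \cdot 6^{3} + 3\right) \left(-409 - 25\right) = \left(\left(-2\right) 216 + 3\right) \left(-434\right) = \left(-432 + 3\right) \left(-434\right) = \left(-429\right) \left(-434\right) = 186186$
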